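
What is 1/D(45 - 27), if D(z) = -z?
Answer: -1/18 ≈ -0.055556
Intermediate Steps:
1/D(45 - 27) = 1/(-(45 - 27)) = 1/(-1*18) = 1/(-18) = -1/18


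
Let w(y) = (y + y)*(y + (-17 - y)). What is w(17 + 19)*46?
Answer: -56304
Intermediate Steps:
w(y) = -34*y (w(y) = (2*y)*(-17) = -34*y)
w(17 + 19)*46 = -34*(17 + 19)*46 = -34*36*46 = -1224*46 = -56304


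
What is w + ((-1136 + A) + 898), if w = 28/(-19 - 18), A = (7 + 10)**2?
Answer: 1859/37 ≈ 50.243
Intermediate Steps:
A = 289 (A = 17**2 = 289)
w = -28/37 (w = 28/(-37) = 28*(-1/37) = -28/37 ≈ -0.75676)
w + ((-1136 + A) + 898) = -28/37 + ((-1136 + 289) + 898) = -28/37 + (-847 + 898) = -28/37 + 51 = 1859/37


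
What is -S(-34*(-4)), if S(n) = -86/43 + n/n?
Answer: 1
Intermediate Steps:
S(n) = -1 (S(n) = -86*1/43 + 1 = -2 + 1 = -1)
-S(-34*(-4)) = -1*(-1) = 1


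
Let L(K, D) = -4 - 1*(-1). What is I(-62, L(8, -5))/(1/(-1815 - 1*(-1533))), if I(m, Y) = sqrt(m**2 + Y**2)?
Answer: -282*sqrt(3853) ≈ -17504.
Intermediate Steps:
L(K, D) = -3 (L(K, D) = -4 + 1 = -3)
I(m, Y) = sqrt(Y**2 + m**2)
I(-62, L(8, -5))/(1/(-1815 - 1*(-1533))) = sqrt((-3)**2 + (-62)**2)/(1/(-1815 - 1*(-1533))) = sqrt(9 + 3844)/(1/(-1815 + 1533)) = sqrt(3853)/(1/(-282)) = sqrt(3853)/(-1/282) = sqrt(3853)*(-282) = -282*sqrt(3853)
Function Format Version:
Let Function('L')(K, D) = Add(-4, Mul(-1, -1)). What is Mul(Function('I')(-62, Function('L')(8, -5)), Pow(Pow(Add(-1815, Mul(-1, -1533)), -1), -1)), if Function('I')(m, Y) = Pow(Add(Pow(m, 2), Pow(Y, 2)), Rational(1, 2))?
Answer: Mul(-282, Pow(3853, Rational(1, 2))) ≈ -17504.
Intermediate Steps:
Function('L')(K, D) = -3 (Function('L')(K, D) = Add(-4, 1) = -3)
Function('I')(m, Y) = Pow(Add(Pow(Y, 2), Pow(m, 2)), Rational(1, 2))
Mul(Function('I')(-62, Function('L')(8, -5)), Pow(Pow(Add(-1815, Mul(-1, -1533)), -1), -1)) = Mul(Pow(Add(Pow(-3, 2), Pow(-62, 2)), Rational(1, 2)), Pow(Pow(Add(-1815, Mul(-1, -1533)), -1), -1)) = Mul(Pow(Add(9, 3844), Rational(1, 2)), Pow(Pow(Add(-1815, 1533), -1), -1)) = Mul(Pow(3853, Rational(1, 2)), Pow(Pow(-282, -1), -1)) = Mul(Pow(3853, Rational(1, 2)), Pow(Rational(-1, 282), -1)) = Mul(Pow(3853, Rational(1, 2)), -282) = Mul(-282, Pow(3853, Rational(1, 2)))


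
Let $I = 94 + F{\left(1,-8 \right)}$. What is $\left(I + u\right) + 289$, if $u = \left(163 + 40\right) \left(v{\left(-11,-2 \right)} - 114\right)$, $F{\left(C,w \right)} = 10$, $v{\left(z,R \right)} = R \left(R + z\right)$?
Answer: $-17471$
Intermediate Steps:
$I = 104$ ($I = 94 + 10 = 104$)
$u = -17864$ ($u = \left(163 + 40\right) \left(- 2 \left(-2 - 11\right) - 114\right) = 203 \left(\left(-2\right) \left(-13\right) - 114\right) = 203 \left(26 - 114\right) = 203 \left(-88\right) = -17864$)
$\left(I + u\right) + 289 = \left(104 - 17864\right) + 289 = -17760 + 289 = -17471$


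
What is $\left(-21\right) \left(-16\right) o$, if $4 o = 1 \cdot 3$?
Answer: $252$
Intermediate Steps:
$o = \frac{3}{4}$ ($o = \frac{1 \cdot 3}{4} = \frac{1}{4} \cdot 3 = \frac{3}{4} \approx 0.75$)
$\left(-21\right) \left(-16\right) o = \left(-21\right) \left(-16\right) \frac{3}{4} = 336 \cdot \frac{3}{4} = 252$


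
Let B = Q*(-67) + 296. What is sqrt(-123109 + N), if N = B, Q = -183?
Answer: 2*I*sqrt(27638) ≈ 332.49*I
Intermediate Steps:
B = 12557 (B = -183*(-67) + 296 = 12261 + 296 = 12557)
N = 12557
sqrt(-123109 + N) = sqrt(-123109 + 12557) = sqrt(-110552) = 2*I*sqrt(27638)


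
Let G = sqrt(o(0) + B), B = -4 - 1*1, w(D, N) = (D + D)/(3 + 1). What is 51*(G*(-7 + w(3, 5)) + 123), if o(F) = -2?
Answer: 6273 - 561*I*sqrt(7)/2 ≈ 6273.0 - 742.13*I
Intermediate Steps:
w(D, N) = D/2 (w(D, N) = (2*D)/4 = (2*D)*(1/4) = D/2)
B = -5 (B = -4 - 1 = -5)
G = I*sqrt(7) (G = sqrt(-2 - 5) = sqrt(-7) = I*sqrt(7) ≈ 2.6458*I)
51*(G*(-7 + w(3, 5)) + 123) = 51*((I*sqrt(7))*(-7 + (1/2)*3) + 123) = 51*((I*sqrt(7))*(-7 + 3/2) + 123) = 51*((I*sqrt(7))*(-11/2) + 123) = 51*(-11*I*sqrt(7)/2 + 123) = 51*(123 - 11*I*sqrt(7)/2) = 6273 - 561*I*sqrt(7)/2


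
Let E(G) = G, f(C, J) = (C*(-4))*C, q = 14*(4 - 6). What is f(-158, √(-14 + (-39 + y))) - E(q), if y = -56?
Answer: -99828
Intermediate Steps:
q = -28 (q = 14*(-2) = -28)
f(C, J) = -4*C² (f(C, J) = (-4*C)*C = -4*C²)
f(-158, √(-14 + (-39 + y))) - E(q) = -4*(-158)² - 1*(-28) = -4*24964 + 28 = -99856 + 28 = -99828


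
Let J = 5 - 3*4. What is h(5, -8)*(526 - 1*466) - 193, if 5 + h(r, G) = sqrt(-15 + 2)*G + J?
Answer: -913 - 480*I*sqrt(13) ≈ -913.0 - 1730.7*I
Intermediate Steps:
J = -7 (J = 5 - 12 = -7)
h(r, G) = -12 + I*G*sqrt(13) (h(r, G) = -5 + (sqrt(-15 + 2)*G - 7) = -5 + (sqrt(-13)*G - 7) = -5 + ((I*sqrt(13))*G - 7) = -5 + (I*G*sqrt(13) - 7) = -5 + (-7 + I*G*sqrt(13)) = -12 + I*G*sqrt(13))
h(5, -8)*(526 - 1*466) - 193 = (-12 + I*(-8)*sqrt(13))*(526 - 1*466) - 193 = (-12 - 8*I*sqrt(13))*(526 - 466) - 193 = (-12 - 8*I*sqrt(13))*60 - 193 = (-720 - 480*I*sqrt(13)) - 193 = -913 - 480*I*sqrt(13)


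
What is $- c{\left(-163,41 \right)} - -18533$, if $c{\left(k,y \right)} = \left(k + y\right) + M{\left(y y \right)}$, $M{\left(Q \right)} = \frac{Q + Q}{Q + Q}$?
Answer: $18654$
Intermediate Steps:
$M{\left(Q \right)} = 1$ ($M{\left(Q \right)} = \frac{2 Q}{2 Q} = 2 Q \frac{1}{2 Q} = 1$)
$c{\left(k,y \right)} = 1 + k + y$ ($c{\left(k,y \right)} = \left(k + y\right) + 1 = 1 + k + y$)
$- c{\left(-163,41 \right)} - -18533 = - (1 - 163 + 41) - -18533 = \left(-1\right) \left(-121\right) + 18533 = 121 + 18533 = 18654$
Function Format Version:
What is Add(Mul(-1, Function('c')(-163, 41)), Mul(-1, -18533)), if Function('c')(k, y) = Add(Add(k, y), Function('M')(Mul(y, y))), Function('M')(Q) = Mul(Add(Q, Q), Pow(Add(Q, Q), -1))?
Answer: 18654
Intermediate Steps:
Function('M')(Q) = 1 (Function('M')(Q) = Mul(Mul(2, Q), Pow(Mul(2, Q), -1)) = Mul(Mul(2, Q), Mul(Rational(1, 2), Pow(Q, -1))) = 1)
Function('c')(k, y) = Add(1, k, y) (Function('c')(k, y) = Add(Add(k, y), 1) = Add(1, k, y))
Add(Mul(-1, Function('c')(-163, 41)), Mul(-1, -18533)) = Add(Mul(-1, Add(1, -163, 41)), Mul(-1, -18533)) = Add(Mul(-1, -121), 18533) = Add(121, 18533) = 18654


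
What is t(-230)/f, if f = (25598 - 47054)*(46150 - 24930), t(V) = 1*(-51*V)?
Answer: -391/15176544 ≈ -2.5763e-5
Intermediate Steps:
t(V) = -51*V
f = -455296320 (f = -21456*21220 = -455296320)
t(-230)/f = -51*(-230)/(-455296320) = 11730*(-1/455296320) = -391/15176544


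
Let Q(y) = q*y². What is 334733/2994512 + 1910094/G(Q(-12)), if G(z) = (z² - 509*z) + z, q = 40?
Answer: 165062306753/943630621440 ≈ 0.17492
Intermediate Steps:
Q(y) = 40*y²
G(z) = z² - 508*z
334733/2994512 + 1910094/G(Q(-12)) = 334733/2994512 + 1910094/(((40*(-12)²)*(-508 + 40*(-12)²))) = 334733*(1/2994512) + 1910094/(((40*144)*(-508 + 40*144))) = 334733/2994512 + 1910094/((5760*(-508 + 5760))) = 334733/2994512 + 1910094/((5760*5252)) = 334733/2994512 + 1910094/30251520 = 334733/2994512 + 1910094*(1/30251520) = 334733/2994512 + 318349/5041920 = 165062306753/943630621440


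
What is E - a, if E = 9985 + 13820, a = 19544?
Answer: 4261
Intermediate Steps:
E = 23805
E - a = 23805 - 1*19544 = 23805 - 19544 = 4261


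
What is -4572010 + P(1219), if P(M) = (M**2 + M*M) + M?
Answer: -1598869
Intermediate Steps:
P(M) = M + 2*M**2 (P(M) = (M**2 + M**2) + M = 2*M**2 + M = M + 2*M**2)
-4572010 + P(1219) = -4572010 + 1219*(1 + 2*1219) = -4572010 + 1219*(1 + 2438) = -4572010 + 1219*2439 = -4572010 + 2973141 = -1598869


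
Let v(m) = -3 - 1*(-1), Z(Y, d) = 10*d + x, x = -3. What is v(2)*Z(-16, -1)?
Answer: 26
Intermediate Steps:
Z(Y, d) = -3 + 10*d (Z(Y, d) = 10*d - 3 = -3 + 10*d)
v(m) = -2 (v(m) = -3 + 1 = -2)
v(2)*Z(-16, -1) = -2*(-3 + 10*(-1)) = -2*(-3 - 10) = -2*(-13) = 26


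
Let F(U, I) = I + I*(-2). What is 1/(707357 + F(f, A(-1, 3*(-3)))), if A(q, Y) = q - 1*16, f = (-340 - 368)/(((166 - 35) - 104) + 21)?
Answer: 1/707374 ≈ 1.4137e-6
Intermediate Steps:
f = -59/4 (f = -708/((131 - 104) + 21) = -708/(27 + 21) = -708/48 = -708*1/48 = -59/4 ≈ -14.750)
A(q, Y) = -16 + q (A(q, Y) = q - 16 = -16 + q)
F(U, I) = -I (F(U, I) = I - 2*I = -I)
1/(707357 + F(f, A(-1, 3*(-3)))) = 1/(707357 - (-16 - 1)) = 1/(707357 - 1*(-17)) = 1/(707357 + 17) = 1/707374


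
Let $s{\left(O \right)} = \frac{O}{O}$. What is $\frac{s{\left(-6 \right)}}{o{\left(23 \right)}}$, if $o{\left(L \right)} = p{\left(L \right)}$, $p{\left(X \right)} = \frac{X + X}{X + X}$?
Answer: $1$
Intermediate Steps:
$p{\left(X \right)} = 1$ ($p{\left(X \right)} = \frac{2 X}{2 X} = 2 X \frac{1}{2 X} = 1$)
$o{\left(L \right)} = 1$
$s{\left(O \right)} = 1$
$\frac{s{\left(-6 \right)}}{o{\left(23 \right)}} = 1 \cdot 1^{-1} = 1 \cdot 1 = 1$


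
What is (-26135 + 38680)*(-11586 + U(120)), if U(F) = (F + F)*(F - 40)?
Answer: 95517630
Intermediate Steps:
U(F) = 2*F*(-40 + F) (U(F) = (2*F)*(-40 + F) = 2*F*(-40 + F))
(-26135 + 38680)*(-11586 + U(120)) = (-26135 + 38680)*(-11586 + 2*120*(-40 + 120)) = 12545*(-11586 + 2*120*80) = 12545*(-11586 + 19200) = 12545*7614 = 95517630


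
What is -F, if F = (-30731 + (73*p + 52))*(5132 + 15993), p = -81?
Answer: 773006000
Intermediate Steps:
F = -773006000 (F = (-30731 + (73*(-81) + 52))*(5132 + 15993) = (-30731 + (-5913 + 52))*21125 = (-30731 - 5861)*21125 = -36592*21125 = -773006000)
-F = -1*(-773006000) = 773006000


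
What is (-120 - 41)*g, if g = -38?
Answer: 6118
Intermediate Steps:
(-120 - 41)*g = (-120 - 41)*(-38) = -161*(-38) = 6118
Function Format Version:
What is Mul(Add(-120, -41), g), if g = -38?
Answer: 6118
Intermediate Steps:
Mul(Add(-120, -41), g) = Mul(Add(-120, -41), -38) = Mul(-161, -38) = 6118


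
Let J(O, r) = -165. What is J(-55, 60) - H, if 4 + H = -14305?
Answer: 14144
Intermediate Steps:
H = -14309 (H = -4 - 14305 = -14309)
J(-55, 60) - H = -165 - 1*(-14309) = -165 + 14309 = 14144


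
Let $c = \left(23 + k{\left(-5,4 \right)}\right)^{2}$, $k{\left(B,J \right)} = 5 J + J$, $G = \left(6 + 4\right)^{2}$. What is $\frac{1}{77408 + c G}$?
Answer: $\frac{1}{298308} \approx 3.3522 \cdot 10^{-6}$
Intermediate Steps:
$G = 100$ ($G = 10^{2} = 100$)
$k{\left(B,J \right)} = 6 J$
$c = 2209$ ($c = \left(23 + 6 \cdot 4\right)^{2} = \left(23 + 24\right)^{2} = 47^{2} = 2209$)
$\frac{1}{77408 + c G} = \frac{1}{77408 + 2209 \cdot 100} = \frac{1}{77408 + 220900} = \frac{1}{298308}$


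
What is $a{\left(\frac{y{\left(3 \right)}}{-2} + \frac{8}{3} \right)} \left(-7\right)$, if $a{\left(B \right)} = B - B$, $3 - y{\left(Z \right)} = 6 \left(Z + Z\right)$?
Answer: $0$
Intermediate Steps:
$y{\left(Z \right)} = 3 - 12 Z$ ($y{\left(Z \right)} = 3 - 6 \left(Z + Z\right) = 3 - 6 \cdot 2 Z = 3 - 12 Z$)
$a{\left(B \right)} = 0$
$a{\left(\frac{y{\left(3 \right)}}{-2} + \frac{8}{3} \right)} \left(-7\right) = 0 \left(-7\right) = 0$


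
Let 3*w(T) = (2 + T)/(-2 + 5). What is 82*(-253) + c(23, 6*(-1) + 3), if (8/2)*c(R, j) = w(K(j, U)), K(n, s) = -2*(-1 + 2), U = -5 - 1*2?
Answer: -20746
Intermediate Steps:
U = -7 (U = -5 - 2 = -7)
K(n, s) = -2 (K(n, s) = -2*1 = -2)
w(T) = 2/9 + T/9 (w(T) = ((2 + T)/(-2 + 5))/3 = ((2 + T)/3)/3 = ((2 + T)*(1/3))/3 = (2/3 + T/3)/3 = 2/9 + T/9)
c(R, j) = 0 (c(R, j) = (2/9 + (1/9)*(-2))/4 = (2/9 - 2/9)/4 = (1/4)*0 = 0)
82*(-253) + c(23, 6*(-1) + 3) = 82*(-253) + 0 = -20746 + 0 = -20746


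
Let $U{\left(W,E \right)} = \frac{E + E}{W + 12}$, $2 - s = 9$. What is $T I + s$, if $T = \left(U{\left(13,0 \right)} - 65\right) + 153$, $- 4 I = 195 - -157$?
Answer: $-7751$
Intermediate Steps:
$s = -7$ ($s = 2 - 9 = -7$)
$U{\left(W,E \right)} = \frac{2 E}{12 + W}$
$I = -88$ ($I = - \frac{195 - -157}{4} = - \frac{195 + 157}{4} = \left(- \frac{1}{4}\right) 352 = -88$)
$T = 88$ ($T = \left(2 \cdot 0 \frac{1}{12 + 13} - 65\right) + 153 = \left(2 \cdot 0 \cdot \frac{1}{25} - 65\right) + 153 = \left(0 - 65\right) + 153 = -65 + 153 = 88$)
$T I + s = 88 \left(-88\right) - 7 = -7744 - 7 = -7751$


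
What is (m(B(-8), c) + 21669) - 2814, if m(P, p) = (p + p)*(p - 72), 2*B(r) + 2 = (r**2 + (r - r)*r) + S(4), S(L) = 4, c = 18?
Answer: 16911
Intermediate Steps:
B(r) = 1 + r**2/2 (B(r) = -1 + ((r**2 + (r - r)*r) + 4)/2 = -1 + ((r**2 + 0*r) + 4)/2 = -1 + ((r**2 + 0) + 4)/2 = -1 + (r**2 + 4)/2 = -1 + (4 + r**2)/2 = -1 + (2 + r**2/2) = 1 + r**2/2)
m(P, p) = 2*p*(-72 + p) (m(P, p) = (2*p)*(-72 + p) = 2*p*(-72 + p))
(m(B(-8), c) + 21669) - 2814 = (2*18*(-72 + 18) + 21669) - 2814 = (2*18*(-54) + 21669) - 2814 = (-1944 + 21669) - 2814 = 19725 - 2814 = 16911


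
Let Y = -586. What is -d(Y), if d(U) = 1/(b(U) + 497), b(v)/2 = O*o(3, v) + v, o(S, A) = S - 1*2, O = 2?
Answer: 1/671 ≈ 0.0014903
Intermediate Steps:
o(S, A) = -2 + S (o(S, A) = S - 2 = -2 + S)
b(v) = 4 + 2*v (b(v) = 2*(2*(-2 + 3) + v) = 2*(2*1 + v) = 2*(2 + v) = 4 + 2*v)
d(U) = 1/(501 + 2*U) (d(U) = 1/((4 + 2*U) + 497) = 1/(501 + 2*U))
-d(Y) = -1/(501 + 2*(-586)) = -1/(501 - 1172) = -1/(-671) = -1*(-1/671) = 1/671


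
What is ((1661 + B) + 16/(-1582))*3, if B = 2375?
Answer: 9577404/791 ≈ 12108.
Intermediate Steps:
((1661 + B) + 16/(-1582))*3 = ((1661 + 2375) + 16/(-1582))*3 = (4036 + 16*(-1/1582))*3 = (4036 - 8/791)*3 = (3192468/791)*3 = 9577404/791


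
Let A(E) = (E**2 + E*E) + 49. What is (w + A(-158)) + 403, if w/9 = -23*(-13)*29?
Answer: 128419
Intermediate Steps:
w = 78039 (w = 9*(-23*(-13)*29) = 9*(299*29) = 9*8671 = 78039)
A(E) = 49 + 2*E**2 (A(E) = (E**2 + E**2) + 49 = 2*E**2 + 49 = 49 + 2*E**2)
(w + A(-158)) + 403 = (78039 + (49 + 2*(-158)**2)) + 403 = (78039 + (49 + 2*24964)) + 403 = (78039 + (49 + 49928)) + 403 = (78039 + 49977) + 403 = 128016 + 403 = 128419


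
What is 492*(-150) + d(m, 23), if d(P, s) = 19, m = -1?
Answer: -73781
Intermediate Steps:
492*(-150) + d(m, 23) = 492*(-150) + 19 = -73800 + 19 = -73781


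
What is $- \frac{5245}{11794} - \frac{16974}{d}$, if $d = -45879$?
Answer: $- \frac{328813}{4399162} \approx -0.074744$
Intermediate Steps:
$- \frac{5245}{11794} - \frac{16974}{d} = - \frac{5245}{11794} - \frac{16974}{-45879} = \left(-5245\right) \frac{1}{11794} - - \frac{138}{373} = - \frac{5245}{11794} + \frac{138}{373} = - \frac{328813}{4399162}$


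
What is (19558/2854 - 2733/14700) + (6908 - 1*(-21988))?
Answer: 202096117903/6992300 ≈ 28903.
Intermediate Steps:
(19558/2854 - 2733/14700) + (6908 - 1*(-21988)) = (19558*(1/2854) - 2733*1/14700) + (6908 + 21988) = (9779/1427 - 911/4900) + 28896 = 46617103/6992300 + 28896 = 202096117903/6992300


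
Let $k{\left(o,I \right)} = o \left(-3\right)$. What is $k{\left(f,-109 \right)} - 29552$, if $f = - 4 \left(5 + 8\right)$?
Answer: $-29396$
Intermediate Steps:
$f = -52$ ($f = \left(-4\right) 13 = -52$)
$k{\left(o,I \right)} = - 3 o$
$k{\left(f,-109 \right)} - 29552 = \left(-3\right) \left(-52\right) - 29552 = 156 - 29552 = -29396$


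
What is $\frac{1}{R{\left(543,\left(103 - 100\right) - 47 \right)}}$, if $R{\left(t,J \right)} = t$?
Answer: $\frac{1}{543} \approx 0.0018416$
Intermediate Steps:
$\frac{1}{R{\left(543,\left(103 - 100\right) - 47 \right)}} = \frac{1}{543}$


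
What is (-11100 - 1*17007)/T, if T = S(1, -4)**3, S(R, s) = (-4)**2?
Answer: -28107/4096 ≈ -6.8621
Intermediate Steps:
S(R, s) = 16
T = 4096 (T = 16**3 = 4096)
(-11100 - 1*17007)/T = (-11100 - 1*17007)/4096 = (-11100 - 17007)*(1/4096) = -28107*1/4096 = -28107/4096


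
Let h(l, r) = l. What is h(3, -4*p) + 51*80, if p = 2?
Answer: 4083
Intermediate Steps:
h(3, -4*p) + 51*80 = 3 + 51*80 = 3 + 4080 = 4083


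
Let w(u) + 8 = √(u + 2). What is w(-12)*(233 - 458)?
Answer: 1800 - 225*I*√10 ≈ 1800.0 - 711.51*I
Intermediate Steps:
w(u) = -8 + √(2 + u) (w(u) = -8 + √(u + 2) = -8 + √(2 + u))
w(-12)*(233 - 458) = (-8 + √(2 - 12))*(233 - 458) = (-8 + √(-10))*(-225) = (-8 + I*√10)*(-225) = 1800 - 225*I*√10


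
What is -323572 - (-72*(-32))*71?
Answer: -487156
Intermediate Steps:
-323572 - (-72*(-32))*71 = -323572 - 2304*71 = -323572 - 1*163584 = -323572 - 163584 = -487156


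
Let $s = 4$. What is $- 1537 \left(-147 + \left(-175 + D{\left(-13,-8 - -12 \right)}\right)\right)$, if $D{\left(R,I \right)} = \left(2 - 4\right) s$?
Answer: $507210$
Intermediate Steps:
$D{\left(R,I \right)} = -8$ ($D{\left(R,I \right)} = \left(2 - 4\right) 4 = \left(-2\right) 4 = -8$)
$- 1537 \left(-147 + \left(-175 + D{\left(-13,-8 - -12 \right)}\right)\right) = - 1537 \left(-147 - 183\right) = \left(-1537\right) \left(-330\right) = 507210$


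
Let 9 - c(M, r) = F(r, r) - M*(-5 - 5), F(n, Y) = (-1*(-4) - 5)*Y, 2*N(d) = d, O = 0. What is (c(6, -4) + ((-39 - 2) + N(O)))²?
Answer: 9216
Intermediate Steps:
N(d) = d/2
F(n, Y) = -Y (F(n, Y) = (4 - 5)*Y = -Y)
c(M, r) = 9 + r - 10*M (c(M, r) = 9 - (-r - M*(-5 - 5)) = 9 - (-r - M*(-10)) = 9 - (-r - (-10)*M) = 9 - (-r + 10*M) = 9 + (r - 10*M) = 9 + r - 10*M)
(c(6, -4) + ((-39 - 2) + N(O)))² = ((9 - 4 - 10*6) + ((-39 - 2) + (½)*0))² = ((9 - 4 - 60) + (-41 + 0))² = (-55 - 41)² = (-96)² = 9216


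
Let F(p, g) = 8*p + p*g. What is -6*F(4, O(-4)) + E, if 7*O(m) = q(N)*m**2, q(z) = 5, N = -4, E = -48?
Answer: -3600/7 ≈ -514.29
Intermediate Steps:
O(m) = 5*m**2/7 (O(m) = (5*m**2)/7 = 5*m**2/7)
F(p, g) = 8*p + g*p
-6*F(4, O(-4)) + E = -24*(8 + (5/7)*(-4)**2) - 48 = -24*(8 + (5/7)*16) - 48 = -24*(8 + 80/7) - 48 = -24*136/7 - 48 = -6*544/7 - 48 = -3264/7 - 48 = -3600/7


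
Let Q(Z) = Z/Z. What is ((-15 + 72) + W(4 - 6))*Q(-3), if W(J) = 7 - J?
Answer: 66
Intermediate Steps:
Q(Z) = 1
((-15 + 72) + W(4 - 6))*Q(-3) = ((-15 + 72) + (7 - (4 - 6)))*1 = (57 + (7 - 1*(-2)))*1 = (57 + (7 + 2))*1 = (57 + 9)*1 = 66*1 = 66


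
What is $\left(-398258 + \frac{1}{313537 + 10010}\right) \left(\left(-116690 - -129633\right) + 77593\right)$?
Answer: $- \frac{11666032678333000}{323547} \approx -3.6057 \cdot 10^{10}$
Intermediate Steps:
$\left(-398258 + \frac{1}{313537 + 10010}\right) \left(\left(-116690 - -129633\right) + 77593\right) = \left(-398258 + \frac{1}{323547}\right) \left(\left(-116690 + 129633\right) + 77593\right) = \left(-398258 + \frac{1}{323547}\right) \left(12943 + 77593\right) = \left(- \frac{128855181125}{323547}\right) 90536 = - \frac{11666032678333000}{323547}$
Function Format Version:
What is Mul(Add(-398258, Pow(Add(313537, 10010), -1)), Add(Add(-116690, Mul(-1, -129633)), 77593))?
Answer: Rational(-11666032678333000, 323547) ≈ -3.6057e+10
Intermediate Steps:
Mul(Add(-398258, Pow(Add(313537, 10010), -1)), Add(Add(-116690, Mul(-1, -129633)), 77593)) = Mul(Add(-398258, Pow(323547, -1)), Add(Add(-116690, 129633), 77593)) = Mul(Add(-398258, Rational(1, 323547)), Add(12943, 77593)) = Mul(Rational(-128855181125, 323547), 90536) = Rational(-11666032678333000, 323547)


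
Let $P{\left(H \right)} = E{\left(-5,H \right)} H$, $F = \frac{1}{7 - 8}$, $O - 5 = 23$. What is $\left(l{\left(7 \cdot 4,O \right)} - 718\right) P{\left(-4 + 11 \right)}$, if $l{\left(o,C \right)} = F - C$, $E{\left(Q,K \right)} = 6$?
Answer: $-31374$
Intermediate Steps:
$O = 28$ ($O = 5 + 23 = 28$)
$F = -1$ ($F = \frac{1}{-1} = -1$)
$l{\left(o,C \right)} = -1 - C$
$P{\left(H \right)} = 6 H$
$\left(l{\left(7 \cdot 4,O \right)} - 718\right) P{\left(-4 + 11 \right)} = \left(\left(-1 - 28\right) - 718\right) 6 \left(-4 + 11\right) = \left(\left(-1 - 28\right) - 718\right) 6 \cdot 7 = \left(-29 - 718\right) 42 = \left(-747\right) 42 = -31374$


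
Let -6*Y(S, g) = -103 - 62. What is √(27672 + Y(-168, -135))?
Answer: √110798/2 ≈ 166.43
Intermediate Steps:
Y(S, g) = 55/2 (Y(S, g) = -(-103 - 62)/6 = -⅙*(-165) = 55/2)
√(27672 + Y(-168, -135)) = √(27672 + 55/2) = √(55399/2) = √110798/2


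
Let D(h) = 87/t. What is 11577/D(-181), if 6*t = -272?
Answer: -524824/87 ≈ -6032.5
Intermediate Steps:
t = -136/3 (t = (⅙)*(-272) = -136/3 ≈ -45.333)
D(h) = -261/136 (D(h) = 87/(-136/3) = 87*(-3/136) = -261/136)
11577/D(-181) = 11577/(-261/136) = 11577*(-136/261) = -524824/87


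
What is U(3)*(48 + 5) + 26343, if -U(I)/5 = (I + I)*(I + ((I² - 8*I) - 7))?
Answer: 56553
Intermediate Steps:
U(I) = -10*I*(-7 + I² - 7*I) (U(I) = -5*(I + I)*(I + ((I² - 8*I) - 7)) = -5*2*I*(I + (-7 + I² - 8*I)) = -5*2*I*(-7 + I² - 7*I) = -10*I*(-7 + I² - 7*I))
U(3)*(48 + 5) + 26343 = (10*3*(7 - 1*3² + 7*3))*(48 + 5) + 26343 = (10*3*(7 - 1*9 + 21))*53 + 26343 = (10*3*(7 - 9 + 21))*53 + 26343 = (10*3*19)*53 + 26343 = 570*53 + 26343 = 30210 + 26343 = 56553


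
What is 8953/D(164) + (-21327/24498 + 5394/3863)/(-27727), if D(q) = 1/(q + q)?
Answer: 2568498960828433207/874655368566 ≈ 2.9366e+6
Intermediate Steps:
D(q) = 1/(2*q)
8953/D(164) + (-21327/24498 + 5394/3863)/(-27727) = 8953/(((½)/164)) + (-21327/24498 + 5394/3863)/(-27727) = 8953/(((½)*(1/164))) + (-21327*1/24498 + 5394*(1/3863))*(-1/27727) = 8953/(1/328) + (-7109/8166 + 5394/3863)*(-1/27727) = 8953*328 + (16585337/31545258)*(-1/27727) = 2936584 - 16585337/874655368566 = 2568498960828433207/874655368566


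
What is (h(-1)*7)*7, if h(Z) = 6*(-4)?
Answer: -1176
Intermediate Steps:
h(Z) = -24
(h(-1)*7)*7 = -24*7*7 = -168*7 = -1176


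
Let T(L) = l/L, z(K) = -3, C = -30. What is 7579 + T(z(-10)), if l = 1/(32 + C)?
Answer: 45473/6 ≈ 7578.8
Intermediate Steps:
l = ½ (l = 1/(32 - 30) = 1/2 = ½ ≈ 0.50000)
T(L) = 1/(2*L)
7579 + T(z(-10)) = 7579 + (½)/(-3) = 7579 + (½)*(-⅓) = 7579 - ⅙ = 45473/6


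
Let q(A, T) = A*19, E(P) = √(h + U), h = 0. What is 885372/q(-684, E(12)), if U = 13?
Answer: -73781/1083 ≈ -68.126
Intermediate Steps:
E(P) = √13 (E(P) = √(0 + 13) = √13)
q(A, T) = 19*A
885372/q(-684, E(12)) = 885372/((19*(-684))) = 885372/(-12996) = 885372*(-1/12996) = -73781/1083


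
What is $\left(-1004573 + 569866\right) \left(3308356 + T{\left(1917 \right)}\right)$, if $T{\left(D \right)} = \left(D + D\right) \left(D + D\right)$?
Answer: $-7828165401784$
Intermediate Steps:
$T{\left(D \right)} = 4 D^{2}$ ($T{\left(D \right)} = 2 D 2 D = 4 D^{2}$)
$\left(-1004573 + 569866\right) \left(3308356 + T{\left(1917 \right)}\right) = \left(-1004573 + 569866\right) \left(3308356 + 4 \cdot 1917^{2}\right) = - 434707 \left(3308356 + 4 \cdot 3674889\right) = - 434707 \left(3308356 + 14699556\right) = \left(-434707\right) 18007912 = -7828165401784$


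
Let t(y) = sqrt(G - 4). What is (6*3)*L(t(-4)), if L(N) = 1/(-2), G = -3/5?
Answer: -9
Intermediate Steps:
G = -3/5 (G = -3*1/5 = -3/5 ≈ -0.60000)
t(y) = I*sqrt(115)/5 (t(y) = sqrt(-3/5 - 4) = sqrt(-23/5) = I*sqrt(115)/5)
L(N) = -1/2
(6*3)*L(t(-4)) = (6*3)*(-1/2) = 18*(-1/2) = -9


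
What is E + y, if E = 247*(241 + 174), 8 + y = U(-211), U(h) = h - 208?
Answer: 102078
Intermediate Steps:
U(h) = -208 + h
y = -427 (y = -8 + (-208 - 211) = -8 - 419 = -427)
E = 102505 (E = 247*415 = 102505)
E + y = 102505 - 427 = 102078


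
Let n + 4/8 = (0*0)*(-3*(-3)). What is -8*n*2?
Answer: 8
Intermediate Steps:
n = -1/2 (n = -1/2 + (0*0)*(-3*(-3)) = -1/2 + 0*9 = -1/2 + 0 = -1/2 ≈ -0.50000)
-8*n*2 = -8*(-1/2)*2 = 4*2 = 8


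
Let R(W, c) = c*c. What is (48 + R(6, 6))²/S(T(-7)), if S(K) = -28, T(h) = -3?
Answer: -252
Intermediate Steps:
R(W, c) = c²
(48 + R(6, 6))²/S(T(-7)) = (48 + 6²)²/(-28) = (48 + 36)²*(-1/28) = 84²*(-1/28) = 7056*(-1/28) = -252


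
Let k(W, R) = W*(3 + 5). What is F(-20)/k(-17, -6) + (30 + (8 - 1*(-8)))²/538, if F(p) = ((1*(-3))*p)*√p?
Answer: 1058/269 - 15*I*√5/17 ≈ 3.9331 - 1.973*I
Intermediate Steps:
k(W, R) = 8*W (k(W, R) = W*8 = 8*W)
F(p) = -3*p^(3/2) (F(p) = (-3*p)*√p = -3*p^(3/2))
F(-20)/k(-17, -6) + (30 + (8 - 1*(-8)))²/538 = (-(-120)*I*√5)/((8*(-17))) + (30 + (8 - 1*(-8)))²/538 = -(-120)*I*√5/(-136) + (30 + (8 + 8))²*(1/538) = (120*I*√5)*(-1/136) + (30 + 16)²*(1/538) = -15*I*√5/17 + 46²*(1/538) = -15*I*√5/17 + 2116*(1/538) = -15*I*√5/17 + 1058/269 = 1058/269 - 15*I*√5/17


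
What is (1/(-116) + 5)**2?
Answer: 335241/13456 ≈ 24.914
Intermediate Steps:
(1/(-116) + 5)**2 = (-1/116 + 5)**2 = (579/116)**2 = 335241/13456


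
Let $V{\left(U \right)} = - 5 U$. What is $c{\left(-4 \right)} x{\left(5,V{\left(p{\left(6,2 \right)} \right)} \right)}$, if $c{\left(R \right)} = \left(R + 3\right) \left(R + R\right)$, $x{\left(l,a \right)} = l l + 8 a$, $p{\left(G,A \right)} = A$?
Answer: $-440$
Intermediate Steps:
$x{\left(l,a \right)} = l^{2} + 8 a$
$c{\left(R \right)} = 2 R \left(3 + R\right)$ ($c{\left(R \right)} = \left(3 + R\right) 2 R = 2 R \left(3 + R\right)$)
$c{\left(-4 \right)} x{\left(5,V{\left(p{\left(6,2 \right)} \right)} \right)} = 2 \left(-4\right) \left(3 - 4\right) \left(5^{2} + 8 \left(\left(-5\right) 2\right)\right) = 2 \left(-4\right) \left(-1\right) \left(25 + 8 \left(-10\right)\right) = 8 \left(25 - 80\right) = 8 \left(-55\right) = -440$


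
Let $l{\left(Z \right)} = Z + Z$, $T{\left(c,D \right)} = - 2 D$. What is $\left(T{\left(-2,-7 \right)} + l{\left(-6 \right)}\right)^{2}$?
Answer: $4$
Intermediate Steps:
$l{\left(Z \right)} = 2 Z$
$\left(T{\left(-2,-7 \right)} + l{\left(-6 \right)}\right)^{2} = \left(\left(-2\right) \left(-7\right) + 2 \left(-6\right)\right)^{2} = \left(14 - 12\right)^{2} = 2^{2} = 4$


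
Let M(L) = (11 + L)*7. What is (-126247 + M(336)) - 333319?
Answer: -457137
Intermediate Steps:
M(L) = 77 + 7*L
(-126247 + M(336)) - 333319 = (-126247 + (77 + 7*336)) - 333319 = (-126247 + (77 + 2352)) - 333319 = (-126247 + 2429) - 333319 = -123818 - 333319 = -457137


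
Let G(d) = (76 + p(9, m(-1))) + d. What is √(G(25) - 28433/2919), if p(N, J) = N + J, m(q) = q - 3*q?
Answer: √871306905/2919 ≈ 10.112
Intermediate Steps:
m(q) = -2*q
p(N, J) = J + N
G(d) = 87 + d (G(d) = (76 + (-2*(-1) + 9)) + d = (76 + (2 + 9)) + d = (76 + 11) + d = 87 + d)
√(G(25) - 28433/2919) = √((87 + 25) - 28433/2919) = √(112 - 28433*1/2919) = √(112 - 28433/2919) = √(298495/2919) = √871306905/2919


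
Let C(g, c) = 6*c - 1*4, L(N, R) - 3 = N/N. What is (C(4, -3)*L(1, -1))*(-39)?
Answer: 3432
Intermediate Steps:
L(N, R) = 4 (L(N, R) = 3 + N/N = 3 + 1 = 4)
C(g, c) = -4 + 6*c (C(g, c) = 6*c - 4 = -4 + 6*c)
(C(4, -3)*L(1, -1))*(-39) = ((-4 + 6*(-3))*4)*(-39) = ((-4 - 18)*4)*(-39) = -22*4*(-39) = -88*(-39) = 3432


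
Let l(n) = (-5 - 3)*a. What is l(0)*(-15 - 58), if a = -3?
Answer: -1752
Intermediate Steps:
l(n) = 24 (l(n) = (-5 - 3)*(-3) = -8*(-3) = 24)
l(0)*(-15 - 58) = 24*(-15 - 58) = 24*(-73) = -1752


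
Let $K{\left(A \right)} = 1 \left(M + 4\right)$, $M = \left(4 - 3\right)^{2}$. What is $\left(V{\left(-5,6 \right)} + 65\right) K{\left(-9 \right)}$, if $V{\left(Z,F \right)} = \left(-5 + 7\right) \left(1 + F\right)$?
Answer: $395$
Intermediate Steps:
$M = 1$ ($M = 1^{2} = 1$)
$V{\left(Z,F \right)} = 2 + 2 F$ ($V{\left(Z,F \right)} = 2 \left(1 + F\right) = 2 + 2 F$)
$K{\left(A \right)} = 5$ ($K{\left(A \right)} = 1 \left(1 + 4\right) = 1 \cdot 5 = 5$)
$\left(V{\left(-5,6 \right)} + 65\right) K{\left(-9 \right)} = \left(\left(2 + 2 \cdot 6\right) + 65\right) 5 = \left(\left(2 + 12\right) + 65\right) 5 = \left(14 + 65\right) 5 = 79 \cdot 5 = 395$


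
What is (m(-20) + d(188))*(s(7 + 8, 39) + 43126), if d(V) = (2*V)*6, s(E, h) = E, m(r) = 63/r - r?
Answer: 1961060437/20 ≈ 9.8053e+7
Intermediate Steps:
m(r) = -r + 63/r
d(V) = 12*V
(m(-20) + d(188))*(s(7 + 8, 39) + 43126) = ((-1*(-20) + 63/(-20)) + 12*188)*((7 + 8) + 43126) = ((20 + 63*(-1/20)) + 2256)*(15 + 43126) = ((20 - 63/20) + 2256)*43141 = (337/20 + 2256)*43141 = (45457/20)*43141 = 1961060437/20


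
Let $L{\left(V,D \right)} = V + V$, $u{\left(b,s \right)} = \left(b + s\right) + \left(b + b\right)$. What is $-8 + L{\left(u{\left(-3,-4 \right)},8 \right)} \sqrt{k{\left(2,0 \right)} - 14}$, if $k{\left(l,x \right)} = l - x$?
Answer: $-8 - 52 i \sqrt{3} \approx -8.0 - 90.067 i$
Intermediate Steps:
$u{\left(b,s \right)} = s + 3 b$ ($u{\left(b,s \right)} = \left(b + s\right) + 2 b = s + 3 b$)
$L{\left(V,D \right)} = 2 V$
$-8 + L{\left(u{\left(-3,-4 \right)},8 \right)} \sqrt{k{\left(2,0 \right)} - 14} = -8 + 2 \left(-4 + 3 \left(-3\right)\right) \sqrt{\left(2 - 0\right) - 14} = -8 + 2 \left(-4 - 9\right) \sqrt{\left(2 + 0\right) - 14} = -8 + 2 \left(-13\right) \sqrt{2 - 14} = -8 - 26 \sqrt{-12} = -8 - 26 \cdot 2 i \sqrt{3} = -8 - 52 i \sqrt{3}$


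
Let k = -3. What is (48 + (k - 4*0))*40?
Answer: 1800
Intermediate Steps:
(48 + (k - 4*0))*40 = (48 + (-3 - 4*0))*40 = (48 + (-3 + 0))*40 = (48 - 3)*40 = 45*40 = 1800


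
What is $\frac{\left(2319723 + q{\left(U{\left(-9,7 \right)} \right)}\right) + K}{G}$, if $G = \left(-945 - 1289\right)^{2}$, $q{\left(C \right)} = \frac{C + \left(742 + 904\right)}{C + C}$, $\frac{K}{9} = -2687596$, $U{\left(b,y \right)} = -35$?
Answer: $- \frac{1530806481}{349352920} \approx -4.3818$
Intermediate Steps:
$K = -24188364$ ($K = 9 \left(-2687596\right) = -24188364$)
$q{\left(C \right)} = \frac{1646 + C}{2 C}$ ($q{\left(C \right)} = \frac{C + 1646}{2 C} = \left(1646 + C\right) \frac{1}{2 C} = \frac{1646 + C}{2 C}$)
$G = 4990756$ ($G = \left(-945 - 1289\right)^{2} = \left(-2234\right)^{2} = 4990756$)
$\frac{\left(2319723 + q{\left(U{\left(-9,7 \right)} \right)}\right) + K}{G} = \frac{\left(2319723 + \frac{1646 - 35}{2 \left(-35\right)}\right) - 24188364}{4990756} = \left(\left(2319723 + \frac{1}{2} \left(- \frac{1}{35}\right) 1611\right) - 24188364\right) \frac{1}{4990756} = \left(\left(2319723 - \frac{1611}{70}\right) - 24188364\right) \frac{1}{4990756} = \left(\frac{162378999}{70} - 24188364\right) \frac{1}{4990756} = \left(- \frac{1530806481}{70}\right) \frac{1}{4990756} = - \frac{1530806481}{349352920}$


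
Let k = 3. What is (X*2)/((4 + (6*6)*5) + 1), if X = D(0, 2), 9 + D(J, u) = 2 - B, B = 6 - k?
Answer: -4/37 ≈ -0.10811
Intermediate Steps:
B = 3 (B = 6 - 1*3 = 6 - 3 = 3)
D(J, u) = -10 (D(J, u) = -9 + (2 - 1*3) = -9 + (2 - 3) = -9 - 1 = -10)
X = -10
(X*2)/((4 + (6*6)*5) + 1) = (-10*2)/((4 + (6*6)*5) + 1) = -20/((4 + 36*5) + 1) = -20/((4 + 180) + 1) = -20/(184 + 1) = -20/185 = -20*1/185 = -4/37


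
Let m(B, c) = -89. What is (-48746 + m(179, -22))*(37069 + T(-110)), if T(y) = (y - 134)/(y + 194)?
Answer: -38012577980/21 ≈ -1.8101e+9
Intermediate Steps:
T(y) = (-134 + y)/(194 + y)
(-48746 + m(179, -22))*(37069 + T(-110)) = (-48746 - 89)*(37069 + (-134 - 110)/(194 - 110)) = -48835*(37069 - 244/84) = -48835*(37069 + (1/84)*(-244)) = -48835*(37069 - 61/21) = -48835*778388/21 = -38012577980/21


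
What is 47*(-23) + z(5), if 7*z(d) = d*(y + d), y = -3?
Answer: -7557/7 ≈ -1079.6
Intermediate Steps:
z(d) = d*(-3 + d)/7 (z(d) = (d*(-3 + d))/7 = d*(-3 + d)/7)
47*(-23) + z(5) = 47*(-23) + (⅐)*5*(-3 + 5) = -1081 + (⅐)*5*2 = -1081 + 10/7 = -7557/7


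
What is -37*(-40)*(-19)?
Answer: -28120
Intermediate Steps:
-37*(-40)*(-19) = 1480*(-19) = -28120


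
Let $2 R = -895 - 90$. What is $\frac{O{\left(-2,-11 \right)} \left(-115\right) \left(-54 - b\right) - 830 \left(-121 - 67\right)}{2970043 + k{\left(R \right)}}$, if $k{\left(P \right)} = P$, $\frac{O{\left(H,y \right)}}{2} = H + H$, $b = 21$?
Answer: $\frac{174080}{5939101} \approx 0.029311$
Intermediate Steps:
$O{\left(H,y \right)} = 4 H$ ($O{\left(H,y \right)} = 2 \left(H + H\right) = 2 \cdot 2 H = 4 H$)
$R = - \frac{985}{2}$ ($R = \frac{-895 - 90}{2} = \frac{1}{2} \left(-985\right) = - \frac{985}{2} \approx -492.5$)
$\frac{O{\left(-2,-11 \right)} \left(-115\right) \left(-54 - b\right) - 830 \left(-121 - 67\right)}{2970043 + k{\left(R \right)}} = \frac{4 \left(-2\right) \left(-115\right) \left(-54 - 21\right) - 830 \left(-121 - 67\right)}{2970043 - \frac{985}{2}} = \frac{\left(-8\right) \left(-115\right) \left(-54 - 21\right) - -156040}{\frac{5939101}{2}} = \left(920 \left(-75\right) + 156040\right) \frac{2}{5939101} = \left(-69000 + 156040\right) \frac{2}{5939101} = 87040 \cdot \frac{2}{5939101} = \frac{174080}{5939101}$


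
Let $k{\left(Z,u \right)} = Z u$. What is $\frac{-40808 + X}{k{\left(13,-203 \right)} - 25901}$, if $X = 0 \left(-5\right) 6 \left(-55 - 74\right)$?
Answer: $\frac{10202}{7135} \approx 1.4299$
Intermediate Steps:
$X = 0$ ($X = 0 \cdot 6 \left(-129\right) = 0 \left(-129\right) = 0$)
$\frac{-40808 + X}{k{\left(13,-203 \right)} - 25901} = \frac{-40808 + 0}{13 \left(-203\right) - 25901} = - \frac{40808}{-2639 - 25901} = - \frac{40808}{-28540} = \left(-40808\right) \left(- \frac{1}{28540}\right) = \frac{10202}{7135}$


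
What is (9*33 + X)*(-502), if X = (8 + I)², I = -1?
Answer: -173692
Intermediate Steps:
X = 49 (X = (8 - 1)² = 7² = 49)
(9*33 + X)*(-502) = (9*33 + 49)*(-502) = (297 + 49)*(-502) = 346*(-502) = -173692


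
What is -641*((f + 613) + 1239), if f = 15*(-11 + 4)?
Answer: -1119827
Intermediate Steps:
f = -105 (f = 15*(-7) = -105)
-641*((f + 613) + 1239) = -641*((-105 + 613) + 1239) = -641*(508 + 1239) = -641*1747 = -1119827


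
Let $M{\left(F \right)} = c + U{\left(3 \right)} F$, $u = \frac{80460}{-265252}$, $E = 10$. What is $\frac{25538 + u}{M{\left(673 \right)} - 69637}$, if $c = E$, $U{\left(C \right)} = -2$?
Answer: $- \frac{241925897}{672347507} \approx -0.35982$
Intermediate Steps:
$c = 10$
$u = - \frac{20115}{66313}$ ($u = 80460 \left(- \frac{1}{265252}\right) = - \frac{20115}{66313} \approx -0.30333$)
$M{\left(F \right)} = 10 - 2 F$
$\frac{25538 + u}{M{\left(673 \right)} - 69637} = \frac{25538 - \frac{20115}{66313}}{\left(10 - 1346\right) - 69637} = \frac{1693481279}{66313 \left(\left(10 - 1346\right) - 69637\right)} = \frac{1693481279}{66313 \left(-1336 - 69637\right)} = \frac{1693481279}{66313 \left(-70973\right)} = \frac{1693481279}{66313} \left(- \frac{1}{70973}\right) = - \frac{241925897}{672347507}$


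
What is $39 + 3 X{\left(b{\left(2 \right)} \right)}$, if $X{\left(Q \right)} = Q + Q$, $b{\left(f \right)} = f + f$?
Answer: $63$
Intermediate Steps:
$b{\left(f \right)} = 2 f$
$X{\left(Q \right)} = 2 Q$
$39 + 3 X{\left(b{\left(2 \right)} \right)} = 39 + 3 \cdot 2 \cdot 2 \cdot 2 = 39 + 3 \cdot 2 \cdot 4 = 39 + 3 \cdot 8 = 39 + 24 = 63$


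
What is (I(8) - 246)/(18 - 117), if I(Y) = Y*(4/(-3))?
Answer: 70/27 ≈ 2.5926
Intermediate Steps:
I(Y) = -4*Y/3 (I(Y) = Y*(4*(-1/3)) = Y*(-4/3) = -4*Y/3)
(I(8) - 246)/(18 - 117) = (-4/3*8 - 246)/(18 - 117) = (-32/3 - 246)/(-99) = -770/3*(-1/99) = 70/27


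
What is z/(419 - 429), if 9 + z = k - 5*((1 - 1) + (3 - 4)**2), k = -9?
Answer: 23/10 ≈ 2.3000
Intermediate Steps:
z = -23 (z = -9 + (-9 - 5*((1 - 1) + (3 - 4)**2)) = -9 + (-9 - 5*(0 + (-1)**2)) = -9 + (-9 - 5*(0 + 1)) = -9 + (-9 - 5*1) = -9 + (-9 - 5) = -9 - 14 = -23)
z/(419 - 429) = -23/(419 - 429) = -23/(-10) = -23*(-1/10) = 23/10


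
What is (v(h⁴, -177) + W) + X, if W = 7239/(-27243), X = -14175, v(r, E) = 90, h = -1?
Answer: -127908298/9081 ≈ -14085.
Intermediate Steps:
W = -2413/9081 (W = 7239*(-1/27243) = -2413/9081 ≈ -0.26572)
(v(h⁴, -177) + W) + X = (90 - 2413/9081) - 14175 = 814877/9081 - 14175 = -127908298/9081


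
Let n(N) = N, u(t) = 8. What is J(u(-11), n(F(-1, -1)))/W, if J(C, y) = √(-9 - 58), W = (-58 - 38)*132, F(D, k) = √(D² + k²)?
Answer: -I*√67/12672 ≈ -0.00064594*I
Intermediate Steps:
W = -12672 (W = -96*132 = -12672)
J(C, y) = I*√67 (J(C, y) = √(-67) = I*√67)
J(u(-11), n(F(-1, -1)))/W = (I*√67)/(-12672) = (I*√67)*(-1/12672) = -I*√67/12672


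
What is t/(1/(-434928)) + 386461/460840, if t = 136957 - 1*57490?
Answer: -15927747188209379/460840 ≈ -3.4562e+10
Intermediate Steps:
t = 79467 (t = 136957 - 57490 = 79467)
t/(1/(-434928)) + 386461/460840 = 79467/(1/(-434928)) + 386461/460840 = 79467/(-1/434928) + 386461*(1/460840) = 79467*(-434928) + 386461/460840 = -34562423376 + 386461/460840 = -15927747188209379/460840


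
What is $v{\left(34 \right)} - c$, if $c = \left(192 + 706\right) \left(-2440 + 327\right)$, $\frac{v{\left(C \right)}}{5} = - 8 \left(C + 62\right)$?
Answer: $1893634$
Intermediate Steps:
$v{\left(C \right)} = -2480 - 40 C$ ($v{\left(C \right)} = 5 \left(- 8 \left(C + 62\right)\right) = 5 \left(- 8 \left(62 + C\right)\right) = 5 \left(-496 - 8 C\right) = -2480 - 40 C$)
$c = -1897474$ ($c = 898 \left(-2113\right) = -1897474$)
$v{\left(34 \right)} - c = \left(-2480 - 1360\right) - -1897474 = \left(-2480 - 1360\right) + 1897474 = -3840 + 1897474 = 1893634$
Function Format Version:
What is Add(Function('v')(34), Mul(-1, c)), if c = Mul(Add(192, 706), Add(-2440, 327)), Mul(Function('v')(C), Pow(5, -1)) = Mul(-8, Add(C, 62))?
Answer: 1893634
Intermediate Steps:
Function('v')(C) = Add(-2480, Mul(-40, C)) (Function('v')(C) = Mul(5, Mul(-8, Add(C, 62))) = Mul(5, Mul(-8, Add(62, C))) = Mul(5, Add(-496, Mul(-8, C))) = Add(-2480, Mul(-40, C)))
c = -1897474 (c = Mul(898, -2113) = -1897474)
Add(Function('v')(34), Mul(-1, c)) = Add(Add(-2480, Mul(-40, 34)), Mul(-1, -1897474)) = Add(Add(-2480, -1360), 1897474) = Add(-3840, 1897474) = 1893634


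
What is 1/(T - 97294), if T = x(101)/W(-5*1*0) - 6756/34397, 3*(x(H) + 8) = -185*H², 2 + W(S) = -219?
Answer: -22805211/2153900350289 ≈ -1.0588e-5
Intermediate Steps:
W(S) = -221 (W(S) = -2 - 219 = -221)
x(H) = -8 - 185*H²/3 (x(H) = -8 + (-185*H²)/3 = -8 - 185*H²/3)
T = 64909848745/22805211 (T = (-8 - 185/3*101²)/(-221) - 6756/34397 = (-8 - 185/3*10201)*(-1/221) - 6756*1/34397 = (-8 - 1887185/3)*(-1/221) - 6756/34397 = -1887209/3*(-1/221) - 6756/34397 = 1887209/663 - 6756/34397 = 64909848745/22805211 ≈ 2846.3)
1/(T - 97294) = 1/(64909848745/22805211 - 97294) = 1/(-2153900350289/22805211) = -22805211/2153900350289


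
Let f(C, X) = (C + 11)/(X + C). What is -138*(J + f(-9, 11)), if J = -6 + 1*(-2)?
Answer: 966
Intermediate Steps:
J = -8 (J = -6 - 2 = -8)
f(C, X) = (11 + C)/(C + X)
-138*(J + f(-9, 11)) = -138*(-8 + (11 - 9)/(-9 + 11)) = -138*(-8 + 2/2) = -138*(-8 + (½)*2) = -138*(-8 + 1) = -138*(-7) = 966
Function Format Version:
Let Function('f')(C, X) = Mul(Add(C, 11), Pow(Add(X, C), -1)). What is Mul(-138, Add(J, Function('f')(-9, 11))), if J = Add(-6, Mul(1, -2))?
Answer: 966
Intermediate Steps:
J = -8 (J = Add(-6, -2) = -8)
Function('f')(C, X) = Mul(Pow(Add(C, X), -1), Add(11, C)) (Function('f')(C, X) = Mul(Add(11, C), Pow(Add(C, X), -1)) = Mul(Pow(Add(C, X), -1), Add(11, C)))
Mul(-138, Add(J, Function('f')(-9, 11))) = Mul(-138, Add(-8, Mul(Pow(Add(-9, 11), -1), Add(11, -9)))) = Mul(-138, Add(-8, Mul(Pow(2, -1), 2))) = Mul(-138, Add(-8, Mul(Rational(1, 2), 2))) = Mul(-138, Add(-8, 1)) = Mul(-138, -7) = 966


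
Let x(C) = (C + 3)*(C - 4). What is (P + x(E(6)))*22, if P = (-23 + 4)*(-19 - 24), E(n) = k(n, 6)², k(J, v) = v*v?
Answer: 36940750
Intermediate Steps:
k(J, v) = v²
E(n) = 1296 (E(n) = (6²)² = 36² = 1296)
x(C) = (-4 + C)*(3 + C) (x(C) = (3 + C)*(-4 + C) = (-4 + C)*(3 + C))
P = 817 (P = -19*(-43) = 817)
(P + x(E(6)))*22 = (817 + (-12 + 1296² - 1*1296))*22 = (817 + (-12 + 1679616 - 1296))*22 = (817 + 1678308)*22 = 1679125*22 = 36940750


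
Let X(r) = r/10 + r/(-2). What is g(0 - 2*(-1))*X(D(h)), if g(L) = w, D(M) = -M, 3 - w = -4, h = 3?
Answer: 42/5 ≈ 8.4000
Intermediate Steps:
w = 7 (w = 3 - 1*(-4) = 3 + 4 = 7)
g(L) = 7
X(r) = -2*r/5 (X(r) = r*(⅒) + r*(-½) = r/10 - r/2 = -2*r/5)
g(0 - 2*(-1))*X(D(h)) = 7*(-(-2)*3/5) = 7*(-⅖*(-3)) = 7*(6/5) = 42/5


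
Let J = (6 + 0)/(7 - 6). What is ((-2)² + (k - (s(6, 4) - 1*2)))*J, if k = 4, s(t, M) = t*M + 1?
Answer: -90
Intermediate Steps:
J = 6 (J = 6/1 = 6*1 = 6)
s(t, M) = 1 + M*t (s(t, M) = M*t + 1 = 1 + M*t)
((-2)² + (k - (s(6, 4) - 1*2)))*J = ((-2)² + (4 - ((1 + 4*6) - 1*2)))*6 = (4 + (4 - ((1 + 24) - 2)))*6 = (4 + (4 - (25 - 2)))*6 = (4 + (4 - 1*23))*6 = (4 + (4 - 23))*6 = (4 - 19)*6 = -15*6 = -90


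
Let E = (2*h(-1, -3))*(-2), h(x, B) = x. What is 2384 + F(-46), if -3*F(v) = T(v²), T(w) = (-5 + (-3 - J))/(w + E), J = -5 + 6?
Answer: 5054083/2120 ≈ 2384.0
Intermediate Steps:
J = 1
E = 4 (E = (2*(-1))*(-2) = -2*(-2) = 4)
T(w) = -9/(4 + w) (T(w) = (-5 + (-3 - 1*1))/(w + 4) = (-5 + (-3 - 1))/(4 + w) = (-5 - 4)/(4 + w) = -9/(4 + w))
F(v) = 3/(4 + v²) (F(v) = -(-3)/(4 + v²) = 3/(4 + v²))
2384 + F(-46) = 2384 + 3/(4 + (-46)²) = 2384 + 3/(4 + 2116) = 2384 + 3/2120 = 5054083/2120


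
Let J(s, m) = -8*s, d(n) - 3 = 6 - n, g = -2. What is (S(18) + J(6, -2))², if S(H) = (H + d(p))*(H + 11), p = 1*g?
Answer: 628849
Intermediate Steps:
p = -2 (p = 1*(-2) = -2)
d(n) = 9 - n (d(n) = 3 + (6 - n) = 9 - n)
S(H) = (11 + H)² (S(H) = (H + (9 - 1*(-2)))*(H + 11) = (H + (9 + 2))*(11 + H) = (H + 11)*(11 + H) = (11 + H)*(11 + H) = (11 + H)²)
(S(18) + J(6, -2))² = ((121 + 18² + 22*18) - 8*6)² = ((121 + 324 + 396) - 48)² = (841 - 48)² = 793² = 628849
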